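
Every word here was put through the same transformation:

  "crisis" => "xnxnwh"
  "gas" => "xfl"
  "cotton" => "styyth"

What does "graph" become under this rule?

Read the word backwards and shift each letter +5.
On graph: reverse → hparg; then shift: h+5=m, p+5=u, a+5=f, r+5=w, g+5=l.

mufwl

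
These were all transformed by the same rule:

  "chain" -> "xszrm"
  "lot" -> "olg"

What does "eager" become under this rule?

vztvi

Each pair mirrors across the alphabet (c↔x, h↔s, a↔z): positions sum to 25. This is the alphabet-reversal cipher (Atbash): a becomes z, b becomes y, etc.
For eager: e↔v, a↔z, g↔t, e↔v, r↔i.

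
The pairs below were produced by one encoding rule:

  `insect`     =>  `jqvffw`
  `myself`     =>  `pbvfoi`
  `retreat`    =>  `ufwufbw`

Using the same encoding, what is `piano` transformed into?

sjbqp

The shift depends on letter class: consonant n→q is +3, but vowel i→j is +1. Two shifts are in play — +1 for a/e/i/o/u, +3 for every other letter.
For piano: p(cons)+3=s, i(vowel)+1=j, a(vowel)+1=b, n(cons)+3=q, o(vowel)+1=p.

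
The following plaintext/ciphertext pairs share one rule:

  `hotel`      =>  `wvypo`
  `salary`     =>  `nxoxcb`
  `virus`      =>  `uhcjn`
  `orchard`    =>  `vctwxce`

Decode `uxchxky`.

h(7)→w(22) and o(14)→v(21) fit y≡11x+23 (mod 26); the inverse of 11 mod 26 is 19. This is an affine cipher: with a=0,…,z=25, each position x becomes (11x+23) mod 26.
Decoding uxchxky: u(20)→19·(20−23)≡21=v; x(23)→19·(23−23)≡0=a; c(2)→19·(2−23)≡17=r; h(7)→19·(7−23)≡8=i; x(23)→19·(23−23)≡0=a; k(10)→19·(10−23)≡13=n; y(24)→19·(24−23)≡19=t (all mod 26).

variant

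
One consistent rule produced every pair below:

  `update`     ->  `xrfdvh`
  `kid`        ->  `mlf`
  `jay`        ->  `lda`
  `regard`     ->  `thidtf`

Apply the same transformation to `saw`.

The rule splits by letter class: vowels +3, consonants +2.
For saw: s(cons)+2=u, a(vowel)+3=d, w(cons)+2=y.

udy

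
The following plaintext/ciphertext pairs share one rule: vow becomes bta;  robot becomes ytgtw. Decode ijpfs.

naked

Read the word backwards and shift each letter +5.
Reversing it on ijpfs: shift back: i−5=d, j−5=e, p−5=k, f−5=a, s−5=n → dekan; then reverse → naked.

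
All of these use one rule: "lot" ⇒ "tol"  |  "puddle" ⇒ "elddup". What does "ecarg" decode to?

grace

The output letters match the input read backwards: lot reversed is tol. It's just the letters in reverse order.
Reversing it on ecarg: then reverse → grace.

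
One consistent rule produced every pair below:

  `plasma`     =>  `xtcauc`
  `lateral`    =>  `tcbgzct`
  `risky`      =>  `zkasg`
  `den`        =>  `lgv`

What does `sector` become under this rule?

The shift depends on letter class: consonant p→x is +8, but vowel a→c is +2. Two shifts are in play — +2 for a/e/i/o/u, +8 for every other letter.
Applying it to sector: s(cons)+8=a, e(vowel)+2=g, c(cons)+8=k, t(cons)+8=b, o(vowel)+2=q, r(cons)+8=z.

agkbqz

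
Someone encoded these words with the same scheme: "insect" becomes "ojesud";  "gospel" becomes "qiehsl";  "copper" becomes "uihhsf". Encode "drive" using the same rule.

tfobs

i(8)→o(14) and n(13)→j(9) fit y≡25x+22 (mod 26); the inverse of 25 mod 26 is 25. This is an affine cipher: with a=0,…,z=25, each position x becomes (25x+22) mod 26.
Applying it to drive: d(3)→25·3+22≡19=t; r(17)→25·17+22≡5=f; i(8)→25·8+22≡14=o; v(21)→25·21+22≡1=b; e(4)→25·4+22≡18=s (all mod 26).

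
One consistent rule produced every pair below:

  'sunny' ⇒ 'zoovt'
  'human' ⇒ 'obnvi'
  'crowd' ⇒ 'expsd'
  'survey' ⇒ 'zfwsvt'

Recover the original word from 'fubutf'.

The word is reversed, then every letter is shifted forward by 1.
Decoding fubutf: shift back: f−1=e, u−1=t, b−1=a, u−1=t, t−1=s, f−1=e → etatse; then reverse → estate.

estate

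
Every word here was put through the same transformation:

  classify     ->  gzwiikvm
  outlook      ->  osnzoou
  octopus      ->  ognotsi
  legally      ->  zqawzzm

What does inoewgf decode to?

Each letter's alphabet position (a=0..z=25) is mapped through 5·x+22 mod 26 — an affine cipher.
Undoing it on inoewgf: i(8)→21·(8−22)≡18=s; n(13)→21·(13−22)≡19=t; o(14)→21·(14−22)≡14=o; e(4)→21·(4−22)≡12=m; w(22)→21·(22−22)≡0=a; g(6)→21·(6−22)≡2=c; f(5)→21·(5−22)≡7=h (all mod 26).

stomach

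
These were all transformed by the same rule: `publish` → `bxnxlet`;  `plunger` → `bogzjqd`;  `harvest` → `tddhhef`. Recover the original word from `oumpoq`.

cradle

A repeating key of period 3 is used — shifts +12, +3, +12 over and over.
Reversing it on oumpoq: o−12=c, u−3=r, m−12=a, p−12=d, o−3=l, q−12=e.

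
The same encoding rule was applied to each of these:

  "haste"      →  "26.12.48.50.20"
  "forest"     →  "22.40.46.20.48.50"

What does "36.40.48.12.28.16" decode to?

h(#8)→26 and a(#1)→12: differences scale by 2, so n = 2·pos + 10. The formula is n = 2×(alphabet index, a=1) + 10.
Reversing it on 36.40.48.12.28.16: 36→(36−10)÷2=13=m, 40→(40−10)÷2=15=o, 48→(48−10)÷2=19=s, 12→(12−10)÷2=1=a, 28→(28−10)÷2=9=i, 16→(16−10)÷2=3=c.

mosaic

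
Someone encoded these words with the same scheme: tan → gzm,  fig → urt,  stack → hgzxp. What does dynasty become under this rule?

wbmzhgb

Each pair mirrors across the alphabet (t↔g, a↔z, n↔m): positions sum to 25. This is the alphabet-reversal cipher (Atbash): a becomes z, b becomes y, etc.
For dynasty: d↔w, y↔b, n↔m, a↔z, s↔h, t↔g, y↔b.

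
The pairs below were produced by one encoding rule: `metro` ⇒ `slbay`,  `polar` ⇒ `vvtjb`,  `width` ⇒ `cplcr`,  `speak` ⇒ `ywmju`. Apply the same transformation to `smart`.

ytiad

Each letter shifts forward by (position + 6), i.e. 6, 7, 8, … — the shift grows by one for each successive letter.
On smart: s+6=y, m+7=t, a+8=i, r+9=a, t+10=d.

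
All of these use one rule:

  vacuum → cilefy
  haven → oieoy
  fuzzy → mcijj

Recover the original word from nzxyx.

In vacuum: v→c is +7, a→i is +8, c→l is +9, u→e is +10 — the shift increases by 1 each position. Each letter shifts forward by (position + 7), i.e. 7, 8, 9, … — the shift grows by one for each successive letter.
Undoing it on nzxyx: n−7=g, z−8=r, x−9=o, y−10=o, x−11=m.

groom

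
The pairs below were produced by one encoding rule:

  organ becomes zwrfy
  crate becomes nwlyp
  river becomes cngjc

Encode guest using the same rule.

rzpxe

It's a Vigenère-style cipher with numeric key [11,5]: position i shifts by key[i mod 2].
Applying it to guest: g+11=r, u+5=z, e+11=p, s+5=x, t+11=e.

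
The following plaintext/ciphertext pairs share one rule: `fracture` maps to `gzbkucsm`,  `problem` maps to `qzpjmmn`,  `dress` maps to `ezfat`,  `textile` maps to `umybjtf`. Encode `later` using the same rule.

miums

It's a Vigenère-style cipher with numeric key [1,8]: position i shifts by key[i mod 2].
For later: l+1=m, a+8=i, t+1=u, e+8=m, r+1=s.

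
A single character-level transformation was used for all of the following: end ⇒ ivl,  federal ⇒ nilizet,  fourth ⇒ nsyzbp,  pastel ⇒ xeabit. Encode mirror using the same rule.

The shift depends on letter class: consonant n→v is +8, but vowel e→i is +4. The rule splits by letter class: vowels +4, consonants +8.
For mirror: m(cons)+8=u, i(vowel)+4=m, r(cons)+8=z, r(cons)+8=z, o(vowel)+4=s, r(cons)+8=z.

umzzsz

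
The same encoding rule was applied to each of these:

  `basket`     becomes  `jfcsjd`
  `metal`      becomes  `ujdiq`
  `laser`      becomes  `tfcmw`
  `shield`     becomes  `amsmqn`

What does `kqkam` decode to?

A repeating key of period 3 is used — shifts +8, +5, +10 over and over.
Decoding kqkam: k−8=c, q−5=l, k−10=a, a−8=s, m−5=h.

clash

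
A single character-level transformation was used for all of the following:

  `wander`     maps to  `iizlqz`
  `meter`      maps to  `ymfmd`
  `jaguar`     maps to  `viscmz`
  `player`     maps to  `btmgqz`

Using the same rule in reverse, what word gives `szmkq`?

grace

Shifts by position in wander: pos 0: w→i (+12), pos 1: a→i (+8), pos 2: n→z (+12), pos 3: d→l (+8) — repeating every 2. A repeating key of period 2 is used — shifts +12, +8 over and over.
Undoing it on szmkq: s−12=g, z−8=r, m−12=a, k−8=c, q−12=e.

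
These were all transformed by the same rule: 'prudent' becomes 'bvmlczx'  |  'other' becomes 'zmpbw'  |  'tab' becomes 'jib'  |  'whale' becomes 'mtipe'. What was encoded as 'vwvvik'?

The output letters match the input read backwards, each shifted +8: prudent reversed is tnedurp. Two steps: reverse the string, then apply a Caesar shift of +8.
Reversing it on vwvvik: shift back: v−8=n, w−8=o, v−8=n, v−8=n, i−8=a, k−8=c → nonnac; then reverse → cannon.

cannon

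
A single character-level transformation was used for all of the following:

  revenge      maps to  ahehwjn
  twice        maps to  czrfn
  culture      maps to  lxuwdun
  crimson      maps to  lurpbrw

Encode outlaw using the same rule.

xxcojz

Shifts by position in revenge: pos 0: r→a (+9), pos 1: e→h (+3), pos 2: v→e (+9), pos 3: e→h (+3) — repeating every 2. A repeating key of period 2 is used — shifts +9, +3 over and over.
For outlaw: o+9=x, u+3=x, t+9=c, l+3=o, a+9=j, w+3=z.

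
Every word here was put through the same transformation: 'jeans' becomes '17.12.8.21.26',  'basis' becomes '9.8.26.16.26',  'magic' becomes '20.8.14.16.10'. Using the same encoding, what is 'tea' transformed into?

27.12.8

Each letter is replaced by its alphabet position (a=1..z=26) + 7.
For tea: t=20→27, e=5→12, a=1→8.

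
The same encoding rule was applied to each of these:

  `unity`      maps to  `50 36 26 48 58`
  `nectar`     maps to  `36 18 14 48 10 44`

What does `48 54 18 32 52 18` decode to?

twelve

The formula is n = 2×(alphabet index, a=1) + 8.
Undoing it on 48 54 18 32 52 18: 48→(48−8)÷2=20=t, 54→(54−8)÷2=23=w, 18→(18−8)÷2=5=e, 32→(32−8)÷2=12=l, 52→(52−8)÷2=22=v, 18→(18−8)÷2=5=e.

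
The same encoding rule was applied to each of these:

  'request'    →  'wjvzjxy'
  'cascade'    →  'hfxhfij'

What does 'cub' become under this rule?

hzg

Compare letters: r→w is +5, e→j is +5, q→v is +5 — a constant shift. Each letter is shifted forward by 5 in the alphabet (a Caesar shift of +5).
On cub: c+5=h, u+5=z, b+5=g.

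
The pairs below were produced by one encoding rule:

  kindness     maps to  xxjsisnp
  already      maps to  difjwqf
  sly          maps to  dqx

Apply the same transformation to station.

stnyfyx

Read the word backwards and shift each letter +5.
For station: reverse → noitats; then shift: n+5=s, o+5=t, i+5=n, t+5=y, a+5=f, t+5=y, s+5=x.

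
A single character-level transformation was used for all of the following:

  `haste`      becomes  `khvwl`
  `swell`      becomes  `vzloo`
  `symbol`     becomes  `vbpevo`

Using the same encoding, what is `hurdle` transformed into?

kbugol

The shift depends on letter class: consonant h→k is +3, but vowel a→h is +7. Vowels shift forward by 7 and consonants shift forward by 3.
For hurdle: h(cons)+3=k, u(vowel)+7=b, r(cons)+3=u, d(cons)+3=g, l(cons)+3=o, e(vowel)+7=l.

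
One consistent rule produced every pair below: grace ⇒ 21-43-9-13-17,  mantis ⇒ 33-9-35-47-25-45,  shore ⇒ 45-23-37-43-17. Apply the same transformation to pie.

39-25-17

g(#7)→21 and r(#18)→43: differences scale by 2, so n = 2·pos + 7. Each letter becomes 2×(its alphabet position, a=1..z=26) + 7.
Applying it to pie: p=16→39, i=9→25, e=5→17.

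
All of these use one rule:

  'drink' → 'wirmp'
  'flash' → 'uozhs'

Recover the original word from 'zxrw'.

Each pair mirrors across the alphabet (d↔w, r↔i, i↔r): positions sum to 25. Each letter is replaced by its mirror in the alphabet: a↔z, b↔y, c↔x, and so on (the Atbash cipher).
Decoding zxrw: z↔a, x↔c, r↔i, w↔d.

acid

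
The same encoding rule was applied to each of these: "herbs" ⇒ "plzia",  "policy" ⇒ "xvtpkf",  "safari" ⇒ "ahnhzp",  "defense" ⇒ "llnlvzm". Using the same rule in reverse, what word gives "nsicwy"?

Shifts by position in herbs: pos 0: h→p (+8), pos 1: e→l (+7), pos 2: r→z (+8), pos 3: b→i (+7) — repeating every 2. The shifts repeat in a cycle of length 2: positions 0,1,… shift by +8, +7, then the pattern repeats.
Undoing it on nsicwy: n−8=f, s−7=l, i−8=a, c−7=v, w−8=o, y−7=r.

flavor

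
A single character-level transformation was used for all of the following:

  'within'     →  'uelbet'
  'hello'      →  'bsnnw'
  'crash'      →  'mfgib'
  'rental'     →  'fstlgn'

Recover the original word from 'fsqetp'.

remind

Each letter's alphabet position (a=0..z=25) is mapped through 3·x+6 mod 26 — an affine cipher.
Decoding fsqetp: f(5)→9·(5−6)≡17=r; s(18)→9·(18−6)≡4=e; q(16)→9·(16−6)≡12=m; e(4)→9·(4−6)≡8=i; t(19)→9·(19−6)≡13=n; p(15)→9·(15−6)≡3=d (all mod 26).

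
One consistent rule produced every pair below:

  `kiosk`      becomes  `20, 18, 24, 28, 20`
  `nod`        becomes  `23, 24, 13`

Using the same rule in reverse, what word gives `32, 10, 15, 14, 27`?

wafer

k is letter #11 and maps to 20: an offset of 9. Letters become their 1-based position plus 9 (so a→10, b→11, …).
Decoding 32, 10, 15, 14, 27: 32→(32−9)÷1=23=w, 10→(10−9)÷1=1=a, 15→(15−9)÷1=6=f, 14→(14−9)÷1=5=e, 27→(27−9)÷1=18=r.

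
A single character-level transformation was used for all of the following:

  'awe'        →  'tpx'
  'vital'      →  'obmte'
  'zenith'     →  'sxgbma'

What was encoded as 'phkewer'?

worldly

Every letter moves 19 places later in the alphabet, wrapping around z→a.
Undoing it on phkewer: p−19=w, h−19=o, k−19=r, e−19=l, w−19=d, e−19=l, r−19=y.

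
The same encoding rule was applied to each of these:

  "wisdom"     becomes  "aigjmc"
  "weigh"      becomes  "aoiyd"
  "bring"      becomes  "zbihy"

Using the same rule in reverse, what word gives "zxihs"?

w(22)→a(0) and i(8)→i(8) fit y≡5x+20 (mod 26); the inverse of 5 mod 26 is 21. Treating letters as 0–25, the rule is x ↦ 5x + 20 (mod 26).
Decoding zxihs: z(25)→21·(25−20)≡1=b; x(23)→21·(23−20)≡11=l; i(8)→21·(8−20)≡8=i; h(7)→21·(7−20)≡13=n; s(18)→21·(18−20)≡10=k (all mod 26).

blink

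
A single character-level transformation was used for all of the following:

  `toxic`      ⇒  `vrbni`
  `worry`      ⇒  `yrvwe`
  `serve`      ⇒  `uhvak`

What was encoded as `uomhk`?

In toxic: t→v is +2, o→r is +3, x→b is +4, i→n is +5 — the shift increases by 1 each position. Letter i (0-indexed) is shifted by i+2, so successive shifts are 2, 3, 4, ….
Undoing it on uomhk: u−2=s, o−3=l, m−4=i, h−5=c, k−6=e.

slice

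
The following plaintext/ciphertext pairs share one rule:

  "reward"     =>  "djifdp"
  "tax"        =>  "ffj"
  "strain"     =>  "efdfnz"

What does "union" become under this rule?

zzntz

The shift depends on letter class: consonant r→d is +12, but vowel e→j is +5. Two shifts are in play — +5 for a/e/i/o/u, +12 for every other letter.
For union: u(vowel)+5=z, n(cons)+12=z, i(vowel)+5=n, o(vowel)+5=t, n(cons)+12=z.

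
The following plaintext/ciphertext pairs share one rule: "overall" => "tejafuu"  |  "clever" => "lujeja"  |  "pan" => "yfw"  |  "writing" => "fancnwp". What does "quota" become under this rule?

The rule splits by letter class: vowels +5, consonants +9.
On quota: q(cons)+9=z, u(vowel)+5=z, o(vowel)+5=t, t(cons)+9=c, a(vowel)+5=f.

zztcf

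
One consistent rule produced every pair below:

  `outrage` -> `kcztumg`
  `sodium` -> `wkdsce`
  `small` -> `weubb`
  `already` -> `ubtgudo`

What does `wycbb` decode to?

skull

o(14)→k(10) and u(20)→c(2) fit y≡3x+20 (mod 26); the inverse of 3 mod 26 is 9. This is an affine cipher: with a=0,…,z=25, each position x becomes (3x+20) mod 26.
Reversing it on wycbb: w(22)→9·(22−20)≡18=s; y(24)→9·(24−20)≡10=k; c(2)→9·(2−20)≡20=u; b(1)→9·(1−20)≡11=l; b(1)→9·(1−20)≡11=l (all mod 26).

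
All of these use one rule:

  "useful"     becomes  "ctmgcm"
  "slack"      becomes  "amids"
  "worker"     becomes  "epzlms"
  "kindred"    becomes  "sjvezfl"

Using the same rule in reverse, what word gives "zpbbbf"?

rotate

A repeating key of period 2 is used — shifts +8, +1 over and over.
Reversing it on zpbbbf: z−8=r, p−1=o, b−8=t, b−1=a, b−8=t, f−1=e.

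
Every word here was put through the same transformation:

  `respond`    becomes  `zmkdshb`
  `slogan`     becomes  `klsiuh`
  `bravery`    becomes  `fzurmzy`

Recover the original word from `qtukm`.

chase

r(17)→z(25) and e(4)→m(12) fit y≡11x+20 (mod 26); the inverse of 11 mod 26 is 19. This is an affine cipher: with a=0,…,z=25, each position x becomes (11x+20) mod 26.
Decoding qtukm: q(16)→19·(16−20)≡2=c; t(19)→19·(19−20)≡7=h; u(20)→19·(20−20)≡0=a; k(10)→19·(10−20)≡18=s; m(12)→19·(12−20)≡4=e (all mod 26).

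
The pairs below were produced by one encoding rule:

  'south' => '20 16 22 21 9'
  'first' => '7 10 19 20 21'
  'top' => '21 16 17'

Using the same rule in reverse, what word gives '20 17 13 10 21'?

split

Each letter is replaced by its alphabet position (a=1..z=26) + 1.
Undoing it on 20 17 13 10 21: 20→(20−1)÷1=19=s, 17→(17−1)÷1=16=p, 13→(13−1)÷1=12=l, 10→(10−1)÷1=9=i, 21→(21−1)÷1=20=t.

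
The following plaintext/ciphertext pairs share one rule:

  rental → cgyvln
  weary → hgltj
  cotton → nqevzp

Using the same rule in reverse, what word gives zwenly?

outlaw

It's a Vigenère-style cipher with numeric key [11,2]: position i shifts by key[i mod 2].
Undoing it on zwenly: z−11=o, w−2=u, e−11=t, n−2=l, l−11=a, y−2=w.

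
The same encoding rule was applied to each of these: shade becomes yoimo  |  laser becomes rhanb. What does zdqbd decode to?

twist

Letter i (0-indexed) is shifted by i+6, so successive shifts are 6, 7, 8, ….
Undoing it on zdqbd: z−6=t, d−7=w, q−8=i, b−9=s, d−10=t.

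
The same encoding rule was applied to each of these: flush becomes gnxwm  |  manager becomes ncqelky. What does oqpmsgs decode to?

nominal

In flush: f→g is +1, l→n is +2, u→x is +3, s→w is +4 — the shift increases by 1 each position. The shift increases by 1 at each position, starting from +1: 1, 2, 3, ….
Decoding oqpmsgs: o−1=n, q−2=o, p−3=m, m−4=i, s−5=n, g−6=a, s−7=l.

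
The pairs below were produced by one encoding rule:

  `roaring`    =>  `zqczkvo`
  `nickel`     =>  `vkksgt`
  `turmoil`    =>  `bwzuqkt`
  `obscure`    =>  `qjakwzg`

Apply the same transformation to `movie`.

The rule splits by letter class: vowels +2, consonants +8.
For movie: m(cons)+8=u, o(vowel)+2=q, v(cons)+8=d, i(vowel)+2=k, e(vowel)+2=g.

uqdkg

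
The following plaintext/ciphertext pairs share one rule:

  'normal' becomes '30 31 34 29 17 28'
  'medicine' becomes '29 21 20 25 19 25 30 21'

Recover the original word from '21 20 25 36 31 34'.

editor

n is letter #14 and maps to 30: an offset of 16. Letters become their 1-based position plus 16 (so a→17, b→18, …).
Reversing it on 21 20 25 36 31 34: 21→(21−16)÷1=5=e, 20→(20−16)÷1=4=d, 25→(25−16)÷1=9=i, 36→(36−16)÷1=20=t, 31→(31−16)÷1=15=o, 34→(34−16)÷1=18=r.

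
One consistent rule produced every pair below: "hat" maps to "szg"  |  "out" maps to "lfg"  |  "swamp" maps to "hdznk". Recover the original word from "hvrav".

seize

Each pair mirrors across the alphabet (h↔s, a↔z, t↔g): positions sum to 25. Letters are reflected about the middle of the alphabet (position → 25−position): Atbash.
Decoding hvrav: h↔s, v↔e, r↔i, a↔z, v↔e.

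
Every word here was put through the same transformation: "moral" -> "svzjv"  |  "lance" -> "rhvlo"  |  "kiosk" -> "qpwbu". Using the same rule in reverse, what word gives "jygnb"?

dryer

Each letter shifts forward by (position + 6), i.e. 6, 7, 8, … — the shift grows by one for each successive letter.
Reversing it on jygnb: j−6=d, y−7=r, g−8=y, n−9=e, b−10=r.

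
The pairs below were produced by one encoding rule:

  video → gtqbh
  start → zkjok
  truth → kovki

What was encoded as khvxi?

tough

v(21)→g(6) and i(8)→t(19) fit y≡11x+9 (mod 26); the inverse of 11 mod 26 is 19. This is an affine cipher: with a=0,…,z=25, each position x becomes (11x+9) mod 26.
Decoding khvxi: k(10)→19·(10−9)≡19=t; h(7)→19·(7−9)≡14=o; v(21)→19·(21−9)≡20=u; x(23)→19·(23−9)≡6=g; i(8)→19·(8−9)≡7=h (all mod 26).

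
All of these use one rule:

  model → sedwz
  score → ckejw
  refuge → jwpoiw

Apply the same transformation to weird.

awujd

m(12)→s(18) and o(14)→e(4) fit y≡19x+24 (mod 26); the inverse of 19 mod 26 is 11. Treating letters as 0–25, the rule is x ↦ 19x + 24 (mod 26).
For weird: w(22)→19·22+24≡0=a; e(4)→19·4+24≡22=w; i(8)→19·8+24≡20=u; r(17)→19·17+24≡9=j; d(3)→19·3+24≡3=d (all mod 26).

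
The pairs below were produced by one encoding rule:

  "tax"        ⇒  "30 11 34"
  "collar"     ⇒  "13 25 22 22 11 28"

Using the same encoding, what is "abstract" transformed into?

11 12 29 30 28 11 13 30

t is letter #20 and maps to 30: an offset of 10. Letters become their 1-based position plus 10 (so a→11, b→12, …).
Applying it to abstract: a=1→11, b=2→12, s=19→29, t=20→30, r=18→28, a=1→11, c=3→13, t=20→30.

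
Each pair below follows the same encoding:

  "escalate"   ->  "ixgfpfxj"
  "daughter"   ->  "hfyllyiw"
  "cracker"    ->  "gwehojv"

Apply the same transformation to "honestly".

Shifts by position in escalate: pos 0: e→i (+4), pos 1: s→x (+5), pos 2: c→g (+4), pos 3: a→f (+5) — repeating every 2. The shifts repeat in a cycle of length 2: positions 0,1,… shift by +4, +5, then the pattern repeats.
For honestly: h+4=l, o+5=t, n+4=r, e+5=j, s+4=w, t+5=y, l+4=p, y+5=d.

ltrjwypd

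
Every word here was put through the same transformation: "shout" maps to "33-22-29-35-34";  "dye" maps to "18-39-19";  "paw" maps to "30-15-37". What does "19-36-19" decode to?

eve

s is letter #19 and maps to 33: an offset of 14. Letters become their 1-based position plus 14 (so a→15, b→16, …).
Reversing it on 19-36-19: 19→(19−14)÷1=5=e, 36→(36−14)÷1=22=v, 19→(19−14)÷1=5=e.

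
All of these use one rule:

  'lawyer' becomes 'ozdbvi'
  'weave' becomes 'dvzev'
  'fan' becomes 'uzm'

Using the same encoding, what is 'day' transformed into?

wzb

Each pair mirrors across the alphabet (l↔o, a↔z, w↔d): positions sum to 25. This is the alphabet-reversal cipher (Atbash): a becomes z, b becomes y, etc.
On day: d↔w, a↔z, y↔b.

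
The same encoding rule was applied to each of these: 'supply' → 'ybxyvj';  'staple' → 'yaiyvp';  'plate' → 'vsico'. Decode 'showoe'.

magnet

In supply: s→y is +6, u→b is +7, p→x is +8, p→y is +9 — the shift increases by 1 each position. Each letter shifts forward by (position + 6), i.e. 6, 7, 8, … — the shift grows by one for each successive letter.
Undoing it on showoe: s−6=m, h−7=a, o−8=g, w−9=n, o−10=e, e−11=t.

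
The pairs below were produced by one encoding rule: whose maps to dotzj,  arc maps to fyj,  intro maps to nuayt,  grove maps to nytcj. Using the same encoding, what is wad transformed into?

dfk

Vowels shift forward by 5 and consonants shift forward by 7.
Applying it to wad: w(cons)+7=d, a(vowel)+5=f, d(cons)+7=k.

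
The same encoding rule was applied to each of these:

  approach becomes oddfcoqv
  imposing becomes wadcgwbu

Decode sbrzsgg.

endless

Compare letters: a→o is +14, p→d is +14, p→d is +14 — a constant shift. It's a constant shift of +14 (ROT14).
Decoding sbrzsgg: s−14=e, b−14=n, r−14=d, z−14=l, s−14=e, g−14=s, g−14=s.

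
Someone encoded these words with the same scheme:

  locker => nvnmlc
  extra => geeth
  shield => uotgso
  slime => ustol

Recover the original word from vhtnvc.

Shifts by position in locker: pos 0: l→n (+2), pos 1: o→v (+7), pos 2: c→n (+11), pos 3: k→m (+2), pos 4: e→l (+7), pos 5: r→c (+11) — repeating every 3. A repeating key of period 3 is used — shifts +2, +7, +11 over and over.
Undoing it on vhtnvc: v−2=t, h−7=a, t−11=i, n−2=l, v−7=o, c−11=r.

tailor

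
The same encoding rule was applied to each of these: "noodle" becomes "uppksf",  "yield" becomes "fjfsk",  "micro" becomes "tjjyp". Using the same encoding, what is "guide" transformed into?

Vowels shift forward by 1 and consonants shift forward by 7.
Applying it to guide: g(cons)+7=n, u(vowel)+1=v, i(vowel)+1=j, d(cons)+7=k, e(vowel)+1=f.

nvjkf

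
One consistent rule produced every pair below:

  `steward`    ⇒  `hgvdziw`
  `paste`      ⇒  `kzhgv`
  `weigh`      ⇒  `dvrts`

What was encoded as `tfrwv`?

Letters are reflected about the middle of the alphabet (position → 25−position): Atbash.
Undoing it on tfrwv: t↔g, f↔u, r↔i, w↔d, v↔e.

guide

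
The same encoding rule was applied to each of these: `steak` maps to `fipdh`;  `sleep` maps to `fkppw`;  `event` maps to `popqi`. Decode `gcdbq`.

brain

s(18)→f(5) and t(19)→i(8) fit y≡3x+3 (mod 26); the inverse of 3 mod 26 is 9. This is an affine cipher: with a=0,…,z=25, each position x becomes (3x+3) mod 26.
Undoing it on gcdbq: g(6)→9·(6−3)≡1=b; c(2)→9·(2−3)≡17=r; d(3)→9·(3−3)≡0=a; b(1)→9·(1−3)≡8=i; q(16)→9·(16−3)≡13=n (all mod 26).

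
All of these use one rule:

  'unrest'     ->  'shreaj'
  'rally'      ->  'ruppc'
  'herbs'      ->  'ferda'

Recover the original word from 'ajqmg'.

stock

u(20)→s(18) and n(13)→h(7) fit y≡9x+20 (mod 26); the inverse of 9 mod 26 is 3. Each letter's alphabet position (a=0..z=25) is mapped through 9·x+20 mod 26 — an affine cipher.
Reversing it on ajqmg: a(0)→3·(0−20)≡18=s; j(9)→3·(9−20)≡19=t; q(16)→3·(16−20)≡14=o; m(12)→3·(12−20)≡2=c; g(6)→3·(6−20)≡10=k (all mod 26).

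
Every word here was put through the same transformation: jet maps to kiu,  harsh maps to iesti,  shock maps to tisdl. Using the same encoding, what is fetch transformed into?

giudi

The shift depends on letter class: consonant j→k is +1, but vowel e→i is +4. Vowels shift forward by 4 and consonants shift forward by 1.
For fetch: f(cons)+1=g, e(vowel)+4=i, t(cons)+1=u, c(cons)+1=d, h(cons)+1=i.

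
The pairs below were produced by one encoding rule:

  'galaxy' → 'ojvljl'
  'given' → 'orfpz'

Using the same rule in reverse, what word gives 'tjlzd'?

In galaxy: g→o is +8, a→j is +9, l→v is +10, a→l is +11 — the shift increases by 1 each position. Letter i (0-indexed) is shifted by i+8, so successive shifts are 8, 9, 10, ….
Undoing it on tjlzd: t−8=l, j−9=a, l−10=b, z−11=o, d−12=r.

labor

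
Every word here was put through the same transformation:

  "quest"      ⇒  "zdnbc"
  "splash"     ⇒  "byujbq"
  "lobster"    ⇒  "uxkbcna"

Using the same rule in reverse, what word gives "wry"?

Compare letters: q→z is +9, u→d is +9, e→n is +9 — a constant shift. Each letter is shifted forward by 9 in the alphabet (a Caesar shift of +9).
Undoing it on wry: w−9=n, r−9=i, y−9=p.

nip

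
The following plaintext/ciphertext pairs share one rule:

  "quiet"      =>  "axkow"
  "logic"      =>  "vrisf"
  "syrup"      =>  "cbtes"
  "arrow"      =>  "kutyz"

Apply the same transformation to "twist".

dzkcw

Shifts by position in quiet: pos 0: q→a (+10), pos 1: u→x (+3), pos 2: i→k (+2), pos 3: e→o (+10), pos 4: t→w (+3) — repeating every 3. A repeating key of period 3 is used — shifts +10, +3, +2 over and over.
Applying it to twist: t+10=d, w+3=z, i+2=k, s+10=c, t+3=w.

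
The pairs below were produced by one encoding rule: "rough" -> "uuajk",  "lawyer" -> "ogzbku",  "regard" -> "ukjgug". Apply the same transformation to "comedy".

fupkgb

The shift depends on letter class: consonant r→u is +3, but vowel o→u is +6. Two shifts are in play — +6 for a/e/i/o/u, +3 for every other letter.
Applying it to comedy: c(cons)+3=f, o(vowel)+6=u, m(cons)+3=p, e(vowel)+6=k, d(cons)+3=g, y(cons)+3=b.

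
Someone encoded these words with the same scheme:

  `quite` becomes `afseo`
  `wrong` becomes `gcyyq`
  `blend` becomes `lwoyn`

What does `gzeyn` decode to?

Shifts by position in quite: pos 0: q→a (+10), pos 1: u→f (+11), pos 2: i→s (+10), pos 3: t→e (+11) — repeating every 2. It's a Vigenère-style cipher with numeric key [10,11]: position i shifts by key[i mod 2].
Decoding gzeyn: g−10=w, z−11=o, e−10=u, y−11=n, n−10=d.

wound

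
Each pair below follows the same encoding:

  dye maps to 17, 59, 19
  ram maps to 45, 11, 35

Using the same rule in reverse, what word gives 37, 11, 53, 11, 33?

naval

With a=1..z=26, the number is 2·pos + 9.
Reversing it on 37, 11, 53, 11, 33: 37→(37−9)÷2=14=n, 11→(11−9)÷2=1=a, 53→(53−9)÷2=22=v, 11→(11−9)÷2=1=a, 33→(33−9)÷2=12=l.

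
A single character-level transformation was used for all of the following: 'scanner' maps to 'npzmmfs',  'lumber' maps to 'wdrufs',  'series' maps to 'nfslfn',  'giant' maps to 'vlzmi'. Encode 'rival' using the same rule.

s(18)→n(13) and c(2)→p(15) fit y≡21x+25 (mod 26); the inverse of 21 mod 26 is 5. Each letter's alphabet position (a=0..z=25) is mapped through 21·x+25 mod 26 — an affine cipher.
For rival: r(17)→21·17+25≡18=s; i(8)→21·8+25≡11=l; v(21)→21·21+25≡24=y; a(0)→21·0+25≡25=z; l(11)→21·11+25≡22=w (all mod 26).

slyzw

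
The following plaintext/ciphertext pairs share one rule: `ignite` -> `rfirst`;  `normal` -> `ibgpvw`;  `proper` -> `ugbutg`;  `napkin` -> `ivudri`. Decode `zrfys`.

sight

i(8)→r(17) and g(6)→f(5) fit y≡19x+21 (mod 26); the inverse of 19 mod 26 is 11. This is an affine cipher: with a=0,…,z=25, each position x becomes (19x+21) mod 26.
Decoding zrfys: z(25)→11·(25−21)≡18=s; r(17)→11·(17−21)≡8=i; f(5)→11·(5−21)≡6=g; y(24)→11·(24−21)≡7=h; s(18)→11·(18−21)≡19=t (all mod 26).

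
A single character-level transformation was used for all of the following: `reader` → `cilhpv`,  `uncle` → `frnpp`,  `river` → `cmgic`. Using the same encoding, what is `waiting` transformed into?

A repeating key of period 2 is used — shifts +11, +4 over and over.
Applying it to waiting: w+11=h, a+4=e, i+11=t, t+4=x, i+11=t, n+4=r, g+11=r.

hetxtrr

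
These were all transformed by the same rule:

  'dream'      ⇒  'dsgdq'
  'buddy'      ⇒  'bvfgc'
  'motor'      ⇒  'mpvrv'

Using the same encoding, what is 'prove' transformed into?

psqyi

In dream: d→d is +0, r→s is +1, e→g is +2, a→d is +3 — the shift increases by 1 each position. Each letter shifts forward by its position index (0, 1, 2, …) — the shift grows by one for each successive letter.
On prove: p+0=p, r+1=s, o+2=q, v+3=y, e+4=i.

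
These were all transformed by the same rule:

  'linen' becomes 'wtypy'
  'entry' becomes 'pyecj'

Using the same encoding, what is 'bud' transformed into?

mfo

Compare letters: l→w is +11, i→t is +11, n→y is +11 — a constant shift. It's a constant shift of +11 (ROT11).
On bud: b+11=m, u+11=f, d+11=o.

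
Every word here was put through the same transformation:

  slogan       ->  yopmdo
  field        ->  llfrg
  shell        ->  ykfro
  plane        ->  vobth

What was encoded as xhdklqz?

receipt

Shifts by position in slogan: pos 0: s→y (+6), pos 1: l→o (+3), pos 2: o→p (+1), pos 3: g→m (+6), pos 4: a→d (+3), pos 5: n→o (+1) — repeating every 3. A repeating key of period 3 is used — shifts +6, +3, +1 over and over.
Decoding xhdklqz: x−6=r, h−3=e, d−1=c, k−6=e, l−3=i, q−1=p, z−6=t.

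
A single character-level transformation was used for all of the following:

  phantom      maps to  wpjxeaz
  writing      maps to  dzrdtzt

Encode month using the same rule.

twwds

In phantom: p→w is +7, h→p is +8, a→j is +9, n→x is +10 — the shift increases by 1 each position. The shift increases by 1 at each position, starting from +7: 7, 8, 9, ….
Applying it to month: m+7=t, o+8=w, n+9=w, t+10=d, h+11=s.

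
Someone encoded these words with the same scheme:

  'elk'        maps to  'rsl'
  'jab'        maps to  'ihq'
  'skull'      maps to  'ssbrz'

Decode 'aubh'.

aunt

The output letters match the input read backwards, each shifted +7: elk reversed is kle. Two steps: reverse the string, then apply a Caesar shift of +7.
Undoing it on aubh: shift back: a−7=t, u−7=n, b−7=u, h−7=a → tnua; then reverse → aunt.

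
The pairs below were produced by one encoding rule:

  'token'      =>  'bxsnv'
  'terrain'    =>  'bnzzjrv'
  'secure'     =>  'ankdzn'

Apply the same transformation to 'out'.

xdb

The shift depends on letter class: consonant t→b is +8, but vowel o→x is +9. Vowels shift forward by 9 and consonants shift forward by 8.
On out: o(vowel)+9=x, u(vowel)+9=d, t(cons)+8=b.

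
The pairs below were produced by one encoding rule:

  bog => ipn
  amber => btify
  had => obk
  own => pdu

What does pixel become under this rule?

wjefs

Two shifts are in play — +1 for a/e/i/o/u, +7 for every other letter.
For pixel: p(cons)+7=w, i(vowel)+1=j, x(cons)+7=e, e(vowel)+1=f, l(cons)+7=s.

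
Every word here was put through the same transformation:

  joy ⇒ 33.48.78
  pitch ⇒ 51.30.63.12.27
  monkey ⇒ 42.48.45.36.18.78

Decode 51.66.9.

pub

j(#10)→33 and o(#15)→48: differences scale by 3, so n = 3·pos + 3. Each letter becomes 3×(its alphabet position, a=1..z=26) + 3.
Decoding 51.66.9: 51→(51−3)÷3=16=p, 66→(66−3)÷3=21=u, 9→(9−3)÷3=2=b.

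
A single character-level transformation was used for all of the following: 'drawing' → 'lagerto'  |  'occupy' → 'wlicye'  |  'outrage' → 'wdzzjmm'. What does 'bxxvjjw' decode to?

tornado

It's a Vigenère-style cipher with numeric key [8,9,6]: position i shifts by key[i mod 3].
Decoding bxxvjjw: b−8=t, x−9=o, x−6=r, v−8=n, j−9=a, j−6=d, w−8=o.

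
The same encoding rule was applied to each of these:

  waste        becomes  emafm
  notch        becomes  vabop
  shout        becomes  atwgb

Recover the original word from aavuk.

sonic

Shifts by position in waste: pos 0: w→e (+8), pos 1: a→m (+12), pos 2: s→a (+8), pos 3: t→f (+12) — repeating every 2. A repeating key of period 2 is used — shifts +8, +12 over and over.
Reversing it on aavuk: a−8=s, a−12=o, v−8=n, u−12=i, k−8=c.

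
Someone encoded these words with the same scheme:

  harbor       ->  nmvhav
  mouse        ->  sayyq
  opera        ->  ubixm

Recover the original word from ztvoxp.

It's a Vigenère-style cipher with numeric key [6,12,4]: position i shifts by key[i mod 3].
Reversing it on ztvoxp: z−6=t, t−12=h, v−4=r, o−6=i, x−12=l, p−4=l.

thrill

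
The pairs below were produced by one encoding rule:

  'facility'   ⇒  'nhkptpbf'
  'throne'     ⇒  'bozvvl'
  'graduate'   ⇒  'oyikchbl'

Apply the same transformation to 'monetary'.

Shifts by position in facility: pos 0: f→n (+8), pos 1: a→h (+7), pos 2: c→k (+8), pos 3: i→p (+7) — repeating every 2. A repeating key of period 2 is used — shifts +8, +7 over and over.
Applying it to monetary: m+8=u, o+7=v, n+8=v, e+7=l, t+8=b, a+7=h, r+8=z, y+7=f.

uvvlbhzf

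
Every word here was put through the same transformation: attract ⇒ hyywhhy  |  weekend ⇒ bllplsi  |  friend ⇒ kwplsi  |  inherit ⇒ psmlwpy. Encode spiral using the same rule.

xupwhq

The shift depends on letter class: consonant t→y is +5, but vowel a→h is +7. Vowels shift forward by 7 and consonants shift forward by 5.
Applying it to spiral: s(cons)+5=x, p(cons)+5=u, i(vowel)+7=p, r(cons)+5=w, a(vowel)+7=h, l(cons)+5=q.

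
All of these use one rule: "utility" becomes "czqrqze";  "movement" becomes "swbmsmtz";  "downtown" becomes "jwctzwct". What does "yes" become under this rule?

emy

The shift depends on letter class: consonant t→z is +6, but vowel u→c is +8. Vowels shift forward by 8 and consonants shift forward by 6.
For yes: y(cons)+6=e, e(vowel)+8=m, s(cons)+6=y.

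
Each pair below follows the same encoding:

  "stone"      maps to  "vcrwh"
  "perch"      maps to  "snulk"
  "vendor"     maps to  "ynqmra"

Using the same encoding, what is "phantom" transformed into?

sqdwwxp

Shifts by position in stone: pos 0: s→v (+3), pos 1: t→c (+9), pos 2: o→r (+3), pos 3: n→w (+9) — repeating every 2. The shifts repeat in a cycle of length 2: positions 0,1,… shift by +3, +9, then the pattern repeats.
For phantom: p+3=s, h+9=q, a+3=d, n+9=w, t+3=w, o+9=x, m+3=p.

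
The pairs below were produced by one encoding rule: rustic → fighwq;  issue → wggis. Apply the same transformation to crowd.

qfckr

Compare letters: r→f is +14, u→i is +14, s→g is +14 — a constant shift. Each letter is shifted forward by 14 in the alphabet (a Caesar shift of +14).
For crowd: c+14=q, r+14=f, o+14=c, w+14=k, d+14=r.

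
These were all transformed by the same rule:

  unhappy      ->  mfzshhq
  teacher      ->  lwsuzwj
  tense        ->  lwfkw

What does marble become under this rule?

Compare letters: u→m is +18, n→f is +18, h→z is +18 — a constant shift. This is a Caesar cipher with shift 18.
On marble: m+18=e, a+18=s, r+18=j, b+18=t, l+18=d, e+18=w.

esjtdw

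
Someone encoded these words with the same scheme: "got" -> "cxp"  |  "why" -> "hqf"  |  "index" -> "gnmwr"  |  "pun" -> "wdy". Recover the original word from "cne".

vet

Two steps: reverse the string, then apply a Caesar shift of +9.
Reversing it on cne: shift back: c−9=t, n−9=e, e−9=v → tev; then reverse → vet.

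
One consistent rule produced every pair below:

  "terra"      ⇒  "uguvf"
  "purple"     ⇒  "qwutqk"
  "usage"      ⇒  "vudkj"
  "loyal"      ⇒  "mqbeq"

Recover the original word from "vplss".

In terra: t→u is +1, e→g is +2, r→u is +3, r→v is +4 — the shift increases by 1 each position. Letter i (0-indexed) is shifted by i+1, so successive shifts are 1, 2, 3, ….
Decoding vplss: v−1=u, p−2=n, l−3=i, s−4=o, s−5=n.

union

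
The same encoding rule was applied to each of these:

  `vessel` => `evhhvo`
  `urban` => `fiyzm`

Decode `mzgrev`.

Each pair mirrors across the alphabet (v↔e, e↔v, s↔h): positions sum to 25. Each letter is replaced by its mirror in the alphabet: a↔z, b↔y, c↔x, and so on (the Atbash cipher).
Decoding mzgrev: m↔n, z↔a, g↔t, r↔i, e↔v, v↔e.

native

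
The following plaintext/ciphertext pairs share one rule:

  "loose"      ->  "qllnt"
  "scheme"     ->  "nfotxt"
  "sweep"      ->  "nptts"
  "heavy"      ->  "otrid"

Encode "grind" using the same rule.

hgvem

l(11)→q(16) and o(14)→l(11) fit y≡7x+17 (mod 26); the inverse of 7 mod 26 is 15. Treating letters as 0–25, the rule is x ↦ 7x + 17 (mod 26).
On grind: g(6)→7·6+17≡7=h; r(17)→7·17+17≡6=g; i(8)→7·8+17≡21=v; n(13)→7·13+17≡4=e; d(3)→7·3+17≡12=m (all mod 26).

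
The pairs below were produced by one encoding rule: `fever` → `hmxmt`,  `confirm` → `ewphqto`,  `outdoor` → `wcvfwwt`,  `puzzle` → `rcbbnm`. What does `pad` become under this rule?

The shift depends on letter class: consonant f→h is +2, but vowel e→m is +8. Vowels shift forward by 8 and consonants shift forward by 2.
For pad: p(cons)+2=r, a(vowel)+8=i, d(cons)+2=f.

rif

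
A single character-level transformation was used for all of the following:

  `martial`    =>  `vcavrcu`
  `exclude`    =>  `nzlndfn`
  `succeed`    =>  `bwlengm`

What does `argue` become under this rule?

Shifts by position in martial: pos 0: m→v (+9), pos 1: a→c (+2), pos 2: r→a (+9), pos 3: t→v (+2) — repeating every 2. The shifts repeat in a cycle of length 2: positions 0,1,… shift by +9, +2, then the pattern repeats.
Applying it to argue: a+9=j, r+2=t, g+9=p, u+2=w, e+9=n.

jtpwn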